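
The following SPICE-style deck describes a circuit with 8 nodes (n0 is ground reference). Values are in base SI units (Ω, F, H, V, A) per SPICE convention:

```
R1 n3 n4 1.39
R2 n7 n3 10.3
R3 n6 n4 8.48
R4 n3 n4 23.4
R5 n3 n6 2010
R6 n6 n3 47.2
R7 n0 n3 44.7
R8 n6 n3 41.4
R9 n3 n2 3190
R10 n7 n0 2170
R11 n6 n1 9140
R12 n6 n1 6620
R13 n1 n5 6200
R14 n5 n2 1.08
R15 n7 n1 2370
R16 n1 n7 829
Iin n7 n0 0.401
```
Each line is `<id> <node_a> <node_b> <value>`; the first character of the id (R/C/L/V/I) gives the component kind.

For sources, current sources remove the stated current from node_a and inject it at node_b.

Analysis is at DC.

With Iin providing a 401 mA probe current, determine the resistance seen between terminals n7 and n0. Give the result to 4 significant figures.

Element admittances at DC:
  Y(R1) = 0.7194 S between n3,n4
  Y(R2) = 0.09709 S between n7,n3
  Y(R3) = 0.1179 S between n6,n4
  Y(R4) = 0.04274 S between n3,n4
  Y(R5) = 0.0004975 S between n3,n6
  Y(R6) = 0.02119 S between n6,n3
  Y(R7) = 0.02237 S between n0,n3
  Y(R8) = 0.02415 S between n6,n3
  Y(R9) = 0.0003135 S between n3,n2
  Y(R10) = 0.0004608 S between n7,n0
  Y(R11) = 0.0001094 S between n6,n1
  Y(R12) = 0.0001511 S between n6,n1
  Y(R13) = 0.0001613 S between n1,n5
  Y(R14) = 0.9259 S between n5,n2
  Y(R15) = 0.0004219 S between n7,n1
  Y(R16) = 0.001206 S between n1,n7
  Iin: injects 0.401 A into n0 (from n7)
Assemble and solve the 7×7 MNA system:
  V(n1)=-20.76  V(n2)=-18.60  V(n3)=-17.48  V(n4)=-17.48  V(n5)=-18.60  V(n6)=-17.49  V(n7)=-21.50

R_eq = 53.61 Ω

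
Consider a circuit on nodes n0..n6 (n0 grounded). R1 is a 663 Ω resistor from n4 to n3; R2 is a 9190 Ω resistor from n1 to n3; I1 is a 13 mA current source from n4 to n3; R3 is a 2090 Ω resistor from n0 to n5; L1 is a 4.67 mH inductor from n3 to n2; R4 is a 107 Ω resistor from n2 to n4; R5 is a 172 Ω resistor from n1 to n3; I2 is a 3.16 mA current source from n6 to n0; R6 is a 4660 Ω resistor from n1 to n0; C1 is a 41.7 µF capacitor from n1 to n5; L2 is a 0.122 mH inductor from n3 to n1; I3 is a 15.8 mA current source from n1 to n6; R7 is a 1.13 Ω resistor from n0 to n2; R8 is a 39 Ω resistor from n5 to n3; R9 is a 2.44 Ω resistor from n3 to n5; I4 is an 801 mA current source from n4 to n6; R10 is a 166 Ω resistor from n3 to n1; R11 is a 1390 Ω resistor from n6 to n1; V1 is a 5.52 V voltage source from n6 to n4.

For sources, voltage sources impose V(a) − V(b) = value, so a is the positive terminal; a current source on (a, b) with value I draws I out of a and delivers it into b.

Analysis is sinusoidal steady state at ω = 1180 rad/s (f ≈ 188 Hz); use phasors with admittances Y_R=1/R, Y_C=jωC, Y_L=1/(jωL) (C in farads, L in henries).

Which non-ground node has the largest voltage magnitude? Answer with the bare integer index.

6

MNA unknowns: 6 node voltages V₁..V_6 plus 1 source current (V1)
R1: Y=0.001508+0.000j on G[4,3]
R2: Y=0.0001088+0.000j on G[1,3]
I1: z[4]−=0.013, z[3]+=0.013
R3: Y=0.0004785+0.000j on G[0,5]
L1: Y=0.000-0.1815j on G[3,2]
R4: Y=0.009346+0.000j on G[2,4]
R5: Y=0.005814+0.000j on G[1,3]
I2: z[6]−=0.00316, z[0]+=0.00316
R6: Y=0.0002146+0.000j on G[1,0]
C1: Y=0.000+0.04921j on G[1,5]
L2: Y=0.000-6.946j on G[3,1]
I3: z[1]−=0.0158, z[6]+=0.0158
R7: Y=0.8850+0.000j on G[0,2]
R8: Y=0.02564+0.000j on G[5,3]
R9: Y=0.4098+0.000j on G[3,5]
I4: z[4]−=0.801, z[6]+=0.801
R10: Y=0.006024+0.000j on G[3,1]
R11: Y=0.0007194+0.000j on G[6,1]
V1: row V6−V4=5.52, i_V1 at 6,4
solve → V1=-0.003555+0.0001181j, V2=-0.003568-1.027e-06j, V3=-0.003550+0.001872j, V4=-0.3778+0.0002505j, V5=-0.003351+0.001847j, V6=5.142+0.0002505j
aux → i_V1=0.8099-9.523e-08j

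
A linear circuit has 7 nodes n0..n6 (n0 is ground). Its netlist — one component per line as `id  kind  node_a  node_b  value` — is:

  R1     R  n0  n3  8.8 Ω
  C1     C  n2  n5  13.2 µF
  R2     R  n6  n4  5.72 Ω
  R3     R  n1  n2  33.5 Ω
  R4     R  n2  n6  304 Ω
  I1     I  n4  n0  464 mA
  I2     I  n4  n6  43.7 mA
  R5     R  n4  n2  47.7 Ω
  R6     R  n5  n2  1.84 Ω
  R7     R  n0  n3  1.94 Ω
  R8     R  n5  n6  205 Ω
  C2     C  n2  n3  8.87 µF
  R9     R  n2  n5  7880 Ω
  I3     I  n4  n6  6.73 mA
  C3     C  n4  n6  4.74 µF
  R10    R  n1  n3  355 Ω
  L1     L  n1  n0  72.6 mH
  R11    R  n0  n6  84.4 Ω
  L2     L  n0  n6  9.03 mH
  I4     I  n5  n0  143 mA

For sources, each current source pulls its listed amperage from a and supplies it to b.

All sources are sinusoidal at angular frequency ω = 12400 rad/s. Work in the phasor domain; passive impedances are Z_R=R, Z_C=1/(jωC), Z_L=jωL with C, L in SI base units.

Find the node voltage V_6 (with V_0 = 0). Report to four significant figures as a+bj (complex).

MNA unknowns: 6 node voltages V₁..V_6
R1: Y=0.1136+0.000j on G[0,3]
C1: Y=0.000+0.1637j on G[2,5]
R2: Y=0.1748+0.000j on G[6,4]
R3: Y=0.02985+0.000j on G[1,2]
R4: Y=0.003289+0.000j on G[2,6]
I1: z[4]−=0.464, z[0]+=0.464
I2: z[4]−=0.0437, z[6]+=0.0437
R5: Y=0.02096+0.000j on G[4,2]
R6: Y=0.5435+0.000j on G[5,2]
R7: Y=0.5155+0.000j on G[0,3]
R8: Y=0.004878+0.000j on G[5,6]
C2: Y=0.000+0.1100j on G[2,3]
R9: Y=0.0001269+0.000j on G[2,5]
I3: z[4]−=0.00673, z[6]+=0.00673
C3: Y=0.000+0.05878j on G[4,6]
R10: Y=0.002817+0.000j on G[1,3]
L1: Y=0.000-0.001111j on G[1,0]
R11: Y=0.01185+0.000j on G[0,6]
L2: Y=0.000-0.008931j on G[0,6]
I4: z[5]−=0.143, z[0]+=0.143
solve → V1=-1.847+3.629j, V2=-1.816+4.057j, V3=-0.7440-0.1704j, V4=-13.25+0.6931j, V5=-2.148+4.118j, V6=-11.96-0.1439j

-11.96-0.1439j V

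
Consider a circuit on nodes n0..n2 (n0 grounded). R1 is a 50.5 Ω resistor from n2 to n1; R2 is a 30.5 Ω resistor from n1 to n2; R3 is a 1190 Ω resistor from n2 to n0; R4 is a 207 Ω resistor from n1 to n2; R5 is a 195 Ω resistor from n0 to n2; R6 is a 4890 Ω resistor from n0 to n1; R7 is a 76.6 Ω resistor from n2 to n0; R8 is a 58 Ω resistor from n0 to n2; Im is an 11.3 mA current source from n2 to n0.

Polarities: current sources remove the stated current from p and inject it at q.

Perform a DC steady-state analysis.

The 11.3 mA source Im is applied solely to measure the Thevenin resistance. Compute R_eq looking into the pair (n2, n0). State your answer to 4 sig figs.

Apply KCL at each of the 2 non-ground nodes and solve the resulting linear system.
Node n1: branches {R1, R2, R4, R6} → V_1 = -0.3088
Node n2: branches {R1, R2, R3, R4, R5, R7, R8, Im} → V_2 = -0.3099

R_eq = 27.42 Ω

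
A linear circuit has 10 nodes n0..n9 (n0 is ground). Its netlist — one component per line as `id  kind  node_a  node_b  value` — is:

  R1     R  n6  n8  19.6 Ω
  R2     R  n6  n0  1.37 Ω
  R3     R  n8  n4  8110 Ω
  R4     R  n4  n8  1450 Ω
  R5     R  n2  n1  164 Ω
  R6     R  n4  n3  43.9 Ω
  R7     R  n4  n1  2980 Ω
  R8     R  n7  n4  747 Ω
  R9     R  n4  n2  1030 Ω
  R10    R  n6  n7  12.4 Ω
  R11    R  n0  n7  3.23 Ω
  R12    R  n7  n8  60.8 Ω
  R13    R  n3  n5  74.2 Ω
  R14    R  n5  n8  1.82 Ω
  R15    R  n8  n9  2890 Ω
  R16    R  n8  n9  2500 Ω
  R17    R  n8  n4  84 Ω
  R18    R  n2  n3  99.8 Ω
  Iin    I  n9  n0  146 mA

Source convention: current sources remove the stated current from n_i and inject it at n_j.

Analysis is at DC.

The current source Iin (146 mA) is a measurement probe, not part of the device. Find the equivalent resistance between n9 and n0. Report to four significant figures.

Apply KCL at each of the 9 non-ground nodes and solve the resulting linear system.
Node n1: branches {R5, R7} → V_1 = -2.176
Node n2: branches {R5, R9, R18} → V_2 = -2.178
Node n3: branches {R6, R13, R18} → V_3 = -2.184
Node n4: branches {R3, R4, R6, R7, R8, R9, R17} → V_4 = -2.139
Node n5: branches {R13, R14} → V_5 = -2.264
Node n6: branches {R1, R2, R10} → V_6 = -0.1461
Node n7: branches {R8, R10, R11, R12} → V_7 = -0.1272
Node n8: branches {R1, R3, R4, R12, R14, R15, R16, R17} → V_8 = -2.266
Node n9: branches {R15, R16, Iin} → V_9 = -198.0

R_eq = 1356. Ω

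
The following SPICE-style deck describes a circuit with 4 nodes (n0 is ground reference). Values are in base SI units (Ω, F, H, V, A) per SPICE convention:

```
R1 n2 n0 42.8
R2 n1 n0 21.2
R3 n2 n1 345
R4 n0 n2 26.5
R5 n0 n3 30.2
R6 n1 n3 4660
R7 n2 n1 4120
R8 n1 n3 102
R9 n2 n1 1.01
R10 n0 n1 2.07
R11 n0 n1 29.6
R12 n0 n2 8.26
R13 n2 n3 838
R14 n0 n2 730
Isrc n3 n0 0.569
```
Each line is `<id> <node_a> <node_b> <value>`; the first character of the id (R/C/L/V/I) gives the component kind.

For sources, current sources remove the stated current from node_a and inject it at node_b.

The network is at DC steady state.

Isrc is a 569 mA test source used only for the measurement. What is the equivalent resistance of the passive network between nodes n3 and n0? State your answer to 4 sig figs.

Apply KCL at each of the 3 non-ground nodes and solve the resulting linear system.
Node n1: branches {R2, R3, R6, R7, R8, R9, R10, R11} → V_1 = -0.1947
Node n2: branches {R1, R3, R4, R7, R9, R12, R13, R14} → V_2 = -0.1772
Node n3: branches {R5, R6, R8, R13, Isrc} → V_3 = -12.89

R_eq = 22.65 Ω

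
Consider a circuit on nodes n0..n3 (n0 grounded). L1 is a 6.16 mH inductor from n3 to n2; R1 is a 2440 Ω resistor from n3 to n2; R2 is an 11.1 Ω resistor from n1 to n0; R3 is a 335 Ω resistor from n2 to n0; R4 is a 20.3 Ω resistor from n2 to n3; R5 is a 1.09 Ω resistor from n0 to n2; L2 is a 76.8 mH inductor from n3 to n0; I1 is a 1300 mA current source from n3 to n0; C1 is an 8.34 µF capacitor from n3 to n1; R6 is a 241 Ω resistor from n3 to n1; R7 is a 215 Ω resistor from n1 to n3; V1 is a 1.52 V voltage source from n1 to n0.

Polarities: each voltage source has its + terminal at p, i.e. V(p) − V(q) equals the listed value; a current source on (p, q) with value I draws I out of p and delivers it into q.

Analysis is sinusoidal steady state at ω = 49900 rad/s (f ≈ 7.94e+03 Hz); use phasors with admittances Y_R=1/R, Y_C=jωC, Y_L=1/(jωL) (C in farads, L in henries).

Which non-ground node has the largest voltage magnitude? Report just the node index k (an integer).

3

MNA unknowns: 3 node voltages V₁..V_3 plus 1 source current (V1)
L1: Y=0.000-0.003253j on G[3,2]
R1: Y=0.0004098+0.000j on G[3,2]
R2: Y=0.09009+0.000j on G[1,0]
R3: Y=0.002985+0.000j on G[2,0]
R4: Y=0.04926+0.000j on G[2,3]
R5: Y=0.9174+0.000j on G[0,2]
L2: Y=0.000-0.0002609j on G[3,0]
I1: z[3]−=1.3, z[0]+=1.3
C1: Y=0.000+0.4162j on G[3,1]
R6: Y=0.004149+0.000j on G[3,1]
R7: Y=0.004651+0.000j on G[1,3]
V1: row V1−V0=1.52, i_V1 at 1,0
solve → V1=1.520+0.000j, V2=0.06619+0.1636j, V3=1.090+3.263j
aux → i_V1=-1.499-0.1503j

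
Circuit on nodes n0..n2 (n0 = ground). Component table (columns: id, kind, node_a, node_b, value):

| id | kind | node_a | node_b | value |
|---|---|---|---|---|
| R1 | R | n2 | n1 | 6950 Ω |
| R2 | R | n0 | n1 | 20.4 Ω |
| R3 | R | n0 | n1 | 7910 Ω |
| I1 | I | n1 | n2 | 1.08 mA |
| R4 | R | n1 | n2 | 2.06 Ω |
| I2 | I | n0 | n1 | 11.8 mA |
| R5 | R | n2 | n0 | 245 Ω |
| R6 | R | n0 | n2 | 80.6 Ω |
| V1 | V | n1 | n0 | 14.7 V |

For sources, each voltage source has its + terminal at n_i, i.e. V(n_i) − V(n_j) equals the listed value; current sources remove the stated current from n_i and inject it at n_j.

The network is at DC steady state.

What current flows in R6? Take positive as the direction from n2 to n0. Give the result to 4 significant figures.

0.1764 A

Apply KCL at each of the 2 non-ground nodes and solve the resulting linear system.
Node n1: branches {R1, R2, R3, I1, R4, I2, V1} → V_1 = 14.70
Node n2: branches {R1, I1, R4, R5, R6} → V_2 = 14.22
Source currents: i(V1)=-0.9451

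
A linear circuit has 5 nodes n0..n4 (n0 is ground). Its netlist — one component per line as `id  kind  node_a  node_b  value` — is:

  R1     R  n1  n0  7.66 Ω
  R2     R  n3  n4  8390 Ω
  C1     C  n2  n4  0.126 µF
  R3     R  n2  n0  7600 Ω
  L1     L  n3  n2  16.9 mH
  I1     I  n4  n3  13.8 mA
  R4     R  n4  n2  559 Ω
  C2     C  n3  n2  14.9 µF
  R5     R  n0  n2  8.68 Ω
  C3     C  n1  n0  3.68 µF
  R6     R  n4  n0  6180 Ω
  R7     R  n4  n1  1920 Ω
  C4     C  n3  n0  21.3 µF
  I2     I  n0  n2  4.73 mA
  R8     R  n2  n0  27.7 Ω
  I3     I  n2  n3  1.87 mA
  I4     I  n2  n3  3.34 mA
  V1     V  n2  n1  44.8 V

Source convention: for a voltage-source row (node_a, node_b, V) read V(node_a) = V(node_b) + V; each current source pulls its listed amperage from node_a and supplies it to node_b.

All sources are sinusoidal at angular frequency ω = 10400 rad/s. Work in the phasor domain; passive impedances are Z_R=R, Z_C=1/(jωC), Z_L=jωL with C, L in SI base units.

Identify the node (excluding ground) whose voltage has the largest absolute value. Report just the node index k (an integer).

1

MNA unknowns: 4 node voltages V₁..V_4 plus 1 source current (V1)
R1: Y=0.1305+0.000j on G[1,0]
R2: Y=0.0001192+0.000j on G[3,4]
C1: Y=0.000+0.001310j on G[2,4]
R3: Y=0.0001316+0.000j on G[2,0]
L1: Y=0.000-0.005690j on G[3,2]
I1: z[4]−=0.0138, z[3]+=0.0138
R4: Y=0.001789+0.000j on G[4,2]
C2: Y=0.000+0.1550j on G[3,2]
R5: Y=0.1152+0.000j on G[0,2]
C3: Y=0.000+0.03827j on G[1,0]
R6: Y=0.0001618+0.000j on G[4,0]
R7: Y=0.0005208+0.000j on G[4,1]
C4: Y=0.000+0.2215j on G[3,0]
I2: z[0]−=0.00473, z[2]+=0.00473
R8: Y=0.03610+0.000j on G[2,0]
I3: z[2]−=0.00187, z[3]+=0.00187
I4: z[2]−=0.00334, z[3]+=0.00334
V1: row V2−V1=44.8, i_V1 at 2,1
solve → V1=-25.32-2.728j, V2=19.48-2.728j, V3=7.844-1.149j, V4=6.770+3.944j
aux → i_V1=-3.218-1.329j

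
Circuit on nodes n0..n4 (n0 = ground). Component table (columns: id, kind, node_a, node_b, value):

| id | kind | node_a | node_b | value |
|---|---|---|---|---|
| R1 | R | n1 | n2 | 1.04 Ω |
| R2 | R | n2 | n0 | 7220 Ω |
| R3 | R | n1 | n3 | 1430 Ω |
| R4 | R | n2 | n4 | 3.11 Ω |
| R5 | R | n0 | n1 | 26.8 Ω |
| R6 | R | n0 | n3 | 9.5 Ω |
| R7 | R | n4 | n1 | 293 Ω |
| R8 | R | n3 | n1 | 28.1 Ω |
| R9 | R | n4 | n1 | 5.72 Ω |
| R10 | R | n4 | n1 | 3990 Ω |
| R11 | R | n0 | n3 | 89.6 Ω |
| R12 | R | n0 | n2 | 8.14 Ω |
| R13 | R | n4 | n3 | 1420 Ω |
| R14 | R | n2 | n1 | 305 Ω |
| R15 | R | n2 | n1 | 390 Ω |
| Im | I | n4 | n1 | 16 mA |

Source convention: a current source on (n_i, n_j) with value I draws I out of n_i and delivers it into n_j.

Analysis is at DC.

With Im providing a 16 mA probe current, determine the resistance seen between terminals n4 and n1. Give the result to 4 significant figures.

MNA unknowns: 4 node voltages V₁..V_4
R1: Y=0.9615 on G[1,2]
R2: Y=0.0001385 on G[2,0]
R3: Y=0.0006993 on G[1,3]
R4: Y=0.3215 on G[2,4]
R5: Y=0.03731 on G[0,1]
R6: Y=0.1053 on G[0,3]
R7: Y=0.003413 on G[4,1]
R8: Y=0.03559 on G[3,1]
R9: Y=0.1748 on G[4,1]
R10: Y=0.0002506 on G[4,1]
R11: Y=0.01116 on G[0,3]
R12: Y=0.1229 on G[0,2]
R13: Y=0.0007042 on G[4,3]
R14: Y=0.003279 on G[2,1]
R15: Y=0.002564 on G[2,1]
Im: z[4]−=0.016, z[1]+=0.016
solve → V1=0.006078, V2=-0.003067, V3=0.001292, V4=-0.03175

R_eq = 2.365 Ω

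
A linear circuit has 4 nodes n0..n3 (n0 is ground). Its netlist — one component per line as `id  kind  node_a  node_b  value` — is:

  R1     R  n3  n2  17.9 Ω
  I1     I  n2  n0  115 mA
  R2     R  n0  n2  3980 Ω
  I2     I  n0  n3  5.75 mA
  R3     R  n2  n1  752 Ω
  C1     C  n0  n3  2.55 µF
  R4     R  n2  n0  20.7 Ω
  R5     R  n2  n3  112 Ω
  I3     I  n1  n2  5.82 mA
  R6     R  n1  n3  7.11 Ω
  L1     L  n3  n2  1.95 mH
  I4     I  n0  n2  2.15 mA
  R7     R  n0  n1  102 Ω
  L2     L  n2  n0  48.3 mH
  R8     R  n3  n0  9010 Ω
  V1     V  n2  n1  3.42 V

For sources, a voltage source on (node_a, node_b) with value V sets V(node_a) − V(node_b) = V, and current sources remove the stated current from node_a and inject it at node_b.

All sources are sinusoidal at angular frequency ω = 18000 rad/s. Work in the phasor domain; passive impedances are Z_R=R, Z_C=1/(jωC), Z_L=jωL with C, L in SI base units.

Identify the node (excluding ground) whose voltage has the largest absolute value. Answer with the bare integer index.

1

Element admittances at ω=18000 rad/s:
  Y(R1) = 0.05587+0.000j S between n3,n2
  I1: injects 0.115 A into n0 (from n2)
  Y(R2) = 0.0002513+0.000j S between n0,n2
  I2: injects 0.00575 A into n3 (from n0)
  Y(R3) = 0.001330+0.000j S between n2,n1
  Y(C1) = 0.000+0.04590j S between n0,n3
  Y(R4) = 0.04831+0.000j S between n2,n0
  Y(R5) = 0.008929+0.000j S between n2,n3
  I3: injects 0.00582 A into n2 (from n1)
  Y(R6) = 0.1406+0.000j S between n1,n3
  Y(L1) = 0.000-0.02849j S between n3,n2
  I4: injects 0.00215 A into n2 (from n0)
  Y(R7) = 0.009804+0.000j S between n0,n1
  Y(L2) = 0.000-0.001150j S between n2,n0
  Y(R8) = 0.0001110+0.000j S between n3,n0
  V1: constraint V(n2)−V(n1) = 3.42
Assemble and solve the 4×4 MNA system:
  V(n1)=-3.390+1.516j  V(n2)=0.02985+1.516j  V(n3)=-1.930+1.674j
  i(V1)=-0.2373-0.007441j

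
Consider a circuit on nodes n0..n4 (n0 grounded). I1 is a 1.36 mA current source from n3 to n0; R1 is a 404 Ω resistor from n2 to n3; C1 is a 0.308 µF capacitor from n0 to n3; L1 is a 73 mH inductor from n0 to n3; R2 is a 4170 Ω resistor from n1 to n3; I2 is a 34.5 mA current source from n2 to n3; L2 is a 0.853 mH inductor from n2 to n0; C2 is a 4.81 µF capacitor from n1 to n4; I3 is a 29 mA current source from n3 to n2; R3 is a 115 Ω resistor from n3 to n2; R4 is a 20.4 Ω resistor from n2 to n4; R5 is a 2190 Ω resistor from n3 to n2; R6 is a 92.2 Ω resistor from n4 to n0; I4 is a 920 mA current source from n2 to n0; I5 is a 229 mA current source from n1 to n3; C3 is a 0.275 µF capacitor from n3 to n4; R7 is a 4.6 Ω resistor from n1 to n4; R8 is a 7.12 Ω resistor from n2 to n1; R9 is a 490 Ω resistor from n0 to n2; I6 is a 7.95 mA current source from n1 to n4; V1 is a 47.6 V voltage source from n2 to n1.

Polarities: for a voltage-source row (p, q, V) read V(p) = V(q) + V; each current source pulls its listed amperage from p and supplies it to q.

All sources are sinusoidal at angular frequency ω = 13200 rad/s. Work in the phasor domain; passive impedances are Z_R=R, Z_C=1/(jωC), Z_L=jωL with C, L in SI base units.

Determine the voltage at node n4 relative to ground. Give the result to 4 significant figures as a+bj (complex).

Element admittances at ω=13200 rad/s:
  I1: injects 0.00136 A into n0 (from n3)
  Y(R1) = 0.002475+0.000j S between n2,n3
  Y(C1) = 0.000+0.004066j S between n0,n3
  Y(L1) = 0.000-0.001038j S between n0,n3
  Y(R2) = 0.0002398+0.000j S between n1,n3
  I2: injects 0.0345 A into n3 (from n2)
  Y(L2) = 0.000-0.08881j S between n2,n0
  Y(C2) = 0.000+0.06349j S between n1,n4
  I3: injects 0.029 A into n2 (from n3)
  Y(R3) = 0.008696+0.000j S between n3,n2
  Y(R4) = 0.04902+0.000j S between n2,n4
  Y(R5) = 0.0004566+0.000j S between n3,n2
  Y(R6) = 0.01085+0.000j S between n4,n0
  I4: injects 0.92 A into n0 (from n2)
  I5: injects 0.229 A into n3 (from n1)
  Y(C3) = 0.000+0.003630j S between n3,n4
  Y(R7) = 0.2174+0.000j S between n1,n4
  Y(R8) = 0.1404+0.000j S between n2,n1
  Y(R9) = 0.002041+0.000j S between n0,n2
  I6: injects 0.00795 A into n4 (from n1)
  V1: constraint V(n2)−V(n1) = 47.6
Assemble and solve the 5×5 MNA system:
  V(n1)=-48.46-6.447j  V(n2)=-0.8551-6.447j  V(n3)=7.659-22.45j  V(n4)=-38.26-7.927j
  i(V1)=-8.771-0.3214j

-38.26-7.927j V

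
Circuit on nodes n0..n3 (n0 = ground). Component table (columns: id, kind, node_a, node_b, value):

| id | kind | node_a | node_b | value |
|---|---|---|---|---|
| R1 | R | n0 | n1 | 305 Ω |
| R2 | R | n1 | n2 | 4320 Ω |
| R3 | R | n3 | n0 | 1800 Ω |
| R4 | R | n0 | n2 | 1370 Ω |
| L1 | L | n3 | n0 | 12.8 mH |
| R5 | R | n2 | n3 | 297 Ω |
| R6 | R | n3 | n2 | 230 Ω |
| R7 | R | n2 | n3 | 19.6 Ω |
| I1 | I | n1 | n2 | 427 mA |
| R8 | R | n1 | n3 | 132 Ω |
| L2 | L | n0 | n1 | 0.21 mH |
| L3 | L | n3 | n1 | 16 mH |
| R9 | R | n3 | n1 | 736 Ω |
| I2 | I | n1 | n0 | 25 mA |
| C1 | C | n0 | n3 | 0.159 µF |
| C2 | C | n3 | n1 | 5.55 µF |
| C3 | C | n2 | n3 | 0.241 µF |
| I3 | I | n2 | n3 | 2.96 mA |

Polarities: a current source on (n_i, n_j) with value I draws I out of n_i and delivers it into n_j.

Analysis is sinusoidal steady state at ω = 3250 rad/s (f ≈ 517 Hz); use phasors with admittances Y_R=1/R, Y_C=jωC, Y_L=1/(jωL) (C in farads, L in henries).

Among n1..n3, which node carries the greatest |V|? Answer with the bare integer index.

2

MNA unknowns: 3 node voltages V₁..V_3
R1: Y=0.003279+0.000j on G[0,1]
R2: Y=0.0002315+0.000j on G[1,2]
R3: Y=0.0005556+0.000j on G[3,0]
R4: Y=0.0007299+0.000j on G[0,2]
L1: Y=0.000-0.02404j on G[3,0]
R5: Y=0.003367+0.000j on G[2,3]
R6: Y=0.004348+0.000j on G[3,2]
R7: Y=0.05102+0.000j on G[2,3]
I1: z[1]−=0.427, z[2]+=0.427
R8: Y=0.007576+0.000j on G[1,3]
L2: Y=0.000-1.465j on G[0,1]
L3: Y=0.000-0.01923j on G[3,1]
R9: Y=0.001359+0.000j on G[3,1]
I2: z[1]−=0.025, z[0]+=0.025
C1: Y=0.000+0.0005168j on G[0,3]
C2: Y=0.000+0.01804j on G[3,1]
C3: Y=0.000+0.0007832j on G[2,3]
I3: z[2]−=0.00296, z[3]+=0.00296
solve → V1=-0.08687-0.2563j, V2=13.15+14.04j, V3=6.150+14.36j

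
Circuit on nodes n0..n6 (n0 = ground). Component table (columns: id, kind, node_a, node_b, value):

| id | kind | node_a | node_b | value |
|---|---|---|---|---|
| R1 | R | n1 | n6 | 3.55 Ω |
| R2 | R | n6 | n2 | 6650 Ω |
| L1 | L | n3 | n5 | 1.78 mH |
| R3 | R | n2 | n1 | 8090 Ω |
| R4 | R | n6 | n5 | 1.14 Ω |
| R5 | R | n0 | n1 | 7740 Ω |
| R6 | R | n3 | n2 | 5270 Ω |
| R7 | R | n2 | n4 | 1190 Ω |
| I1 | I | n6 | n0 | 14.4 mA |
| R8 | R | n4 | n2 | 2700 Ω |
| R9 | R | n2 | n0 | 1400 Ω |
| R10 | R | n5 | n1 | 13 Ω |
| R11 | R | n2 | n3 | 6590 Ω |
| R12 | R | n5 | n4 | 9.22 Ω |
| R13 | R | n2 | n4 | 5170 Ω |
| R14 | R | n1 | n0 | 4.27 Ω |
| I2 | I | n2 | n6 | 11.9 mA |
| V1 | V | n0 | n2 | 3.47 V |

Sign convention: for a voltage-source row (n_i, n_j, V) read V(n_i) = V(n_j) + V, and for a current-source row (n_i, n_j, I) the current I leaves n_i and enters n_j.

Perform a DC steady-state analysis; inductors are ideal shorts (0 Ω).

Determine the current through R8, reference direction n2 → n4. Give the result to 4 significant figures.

Apply KCL at each of the 6 non-ground nodes and solve the resulting linear system.
Node n1: branches {R1, R3, R5, R10, R14} → V_1 = -0.03975
Node n2: branches {R2, R3, R6, R7, R8, R9, R11, R13, I2, V1} → V_2 = -3.470
Node n3: branches {L1, R6, R11} → V_3 = -0.06787
Node n4: branches {R7, R8, R12, R13} → V_4 = -0.1113
Node n5: branches {L1, R4, R10, R12} → V_5 = -0.06787
Node n6: branches {R1, R2, R4, I1, I2} → V_6 = -0.06363
Source currents: i(L1)=-0.001162, i(V1)=0.002607

-0.001244 A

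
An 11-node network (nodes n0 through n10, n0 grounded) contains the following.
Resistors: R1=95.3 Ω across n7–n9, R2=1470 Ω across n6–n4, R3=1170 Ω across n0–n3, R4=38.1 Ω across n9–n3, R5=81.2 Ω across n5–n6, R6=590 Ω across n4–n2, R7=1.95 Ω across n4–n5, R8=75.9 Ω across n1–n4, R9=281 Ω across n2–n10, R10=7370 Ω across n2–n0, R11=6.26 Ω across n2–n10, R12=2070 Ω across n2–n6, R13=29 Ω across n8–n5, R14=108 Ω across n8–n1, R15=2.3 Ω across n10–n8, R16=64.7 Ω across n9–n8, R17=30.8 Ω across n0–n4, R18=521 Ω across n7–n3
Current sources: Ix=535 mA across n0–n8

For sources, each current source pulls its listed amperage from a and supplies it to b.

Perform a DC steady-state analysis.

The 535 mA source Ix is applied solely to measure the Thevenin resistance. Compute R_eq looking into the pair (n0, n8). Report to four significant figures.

MNA unknowns: 10 node voltages V₁..V_10
R1: Y=0.01049 on G[7,9]
R2: Y=0.0006803 on G[6,4]
R3: Y=0.0008547 on G[0,3]
R4: Y=0.02625 on G[9,3]
R5: Y=0.01232 on G[5,6]
R6: Y=0.001695 on G[4,2]
R7: Y=0.5128 on G[4,5]
R8: Y=0.01318 on G[1,4]
R9: Y=0.003559 on G[2,10]
R10: Y=0.0001357 on G[2,0]
R11: Y=0.1597 on G[2,10]
R12: Y=0.0004831 on G[2,6]
R13: Y=0.03448 on G[8,5]
R14: Y=0.009259 on G[8,1]
R15: Y=0.4348 on G[10,8]
R16: Y=0.01546 on G[9,8]
R17: Y=0.03247 on G[0,4]
R18: Y=0.001919 on G[7,3]
Ix: z[0]−=0.535, z[8]+=0.535
solve → V1=20.94, V2=28.19, V3=26.20, V4=15.67, V5=16.48, V6=16.86, V7=26.88, V8=28.45, V9=27.00, V10=28.38

R_eq = 53.18 Ω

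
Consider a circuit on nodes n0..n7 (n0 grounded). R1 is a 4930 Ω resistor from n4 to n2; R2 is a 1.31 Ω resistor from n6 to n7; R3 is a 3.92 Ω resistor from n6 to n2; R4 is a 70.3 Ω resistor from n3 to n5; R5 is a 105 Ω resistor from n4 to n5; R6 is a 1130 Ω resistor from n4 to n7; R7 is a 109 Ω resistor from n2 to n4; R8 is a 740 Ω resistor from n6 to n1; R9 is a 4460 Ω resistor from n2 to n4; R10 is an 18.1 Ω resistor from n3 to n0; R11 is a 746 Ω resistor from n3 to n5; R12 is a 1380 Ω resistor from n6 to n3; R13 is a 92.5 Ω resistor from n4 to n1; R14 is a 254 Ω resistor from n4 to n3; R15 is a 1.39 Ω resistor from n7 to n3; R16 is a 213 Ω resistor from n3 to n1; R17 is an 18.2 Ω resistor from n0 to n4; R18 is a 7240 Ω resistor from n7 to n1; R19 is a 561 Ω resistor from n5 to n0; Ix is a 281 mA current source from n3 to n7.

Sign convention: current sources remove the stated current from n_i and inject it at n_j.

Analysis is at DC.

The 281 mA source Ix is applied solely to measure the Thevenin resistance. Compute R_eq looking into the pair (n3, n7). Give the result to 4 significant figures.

MNA unknowns: 7 node voltages V₁..V_7
R1: Y=0.0002028 on G[4,2]
R2: Y=0.7634 on G[6,7]
R3: Y=0.2551 on G[6,2]
R4: Y=0.01422 on G[3,5]
R5: Y=0.009524 on G[4,5]
R6: Y=0.0008850 on G[4,7]
R7: Y=0.009174 on G[2,4]
R8: Y=0.001351 on G[6,1]
R9: Y=0.0002242 on G[2,4]
R10: Y=0.05525 on G[3,0]
R11: Y=0.001340 on G[3,5]
R12: Y=0.0007246 on G[6,3]
R13: Y=0.01081 on G[4,1]
R14: Y=0.003937 on G[4,3]
R15: Y=0.7194 on G[7,3]
R16: Y=0.004695 on G[3,1]
R17: Y=0.05495 on G[0,4]
R18: Y=0.0001381 on G[7,1]
R19: Y=0.001783 on G[5,0]
Ix: z[3]−=0.281, z[7]+=0.281
solve → V1=0.04485, V2=0.3292, V3=-0.04078, V4=0.04130, V5=-0.008986, V6=0.3401, V7=0.3446

R_eq = 1.371 Ω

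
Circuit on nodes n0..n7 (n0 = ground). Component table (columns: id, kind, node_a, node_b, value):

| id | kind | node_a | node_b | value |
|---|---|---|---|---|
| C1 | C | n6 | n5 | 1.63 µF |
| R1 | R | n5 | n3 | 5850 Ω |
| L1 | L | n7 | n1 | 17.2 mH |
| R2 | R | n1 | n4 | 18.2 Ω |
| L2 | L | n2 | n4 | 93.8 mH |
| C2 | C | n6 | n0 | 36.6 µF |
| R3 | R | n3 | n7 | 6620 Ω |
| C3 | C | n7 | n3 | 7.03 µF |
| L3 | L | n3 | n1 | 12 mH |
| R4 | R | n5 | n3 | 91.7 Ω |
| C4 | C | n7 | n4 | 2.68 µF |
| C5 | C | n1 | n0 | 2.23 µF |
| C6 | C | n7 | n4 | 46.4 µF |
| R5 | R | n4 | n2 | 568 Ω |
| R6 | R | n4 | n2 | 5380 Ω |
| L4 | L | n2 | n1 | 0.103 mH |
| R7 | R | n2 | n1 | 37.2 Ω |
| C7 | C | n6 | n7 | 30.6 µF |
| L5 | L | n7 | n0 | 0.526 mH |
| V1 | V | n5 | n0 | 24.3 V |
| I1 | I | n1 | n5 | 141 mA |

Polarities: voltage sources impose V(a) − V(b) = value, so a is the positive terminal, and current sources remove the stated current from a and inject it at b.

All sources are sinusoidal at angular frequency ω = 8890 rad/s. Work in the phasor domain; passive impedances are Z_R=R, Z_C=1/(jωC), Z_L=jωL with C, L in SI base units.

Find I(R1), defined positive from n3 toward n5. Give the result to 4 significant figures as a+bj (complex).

-0.004859-0.0002316j A

MNA unknowns: 7 node voltages V₁..V_7 plus 1 source current (V1)
C1: Y=0.000+0.01449j on G[6,5]
R1: Y=0.0001709+0.000j on G[5,3]
L1: Y=0.000-0.006540j on G[7,1]
R2: Y=0.05495+0.000j on G[1,4]
L2: Y=0.000-0.001199j on G[2,4]
C2: Y=0.000+0.3254j on G[6,0]
R3: Y=0.0001511+0.000j on G[3,7]
C3: Y=0.000+0.06250j on G[7,3]
L3: Y=0.000-0.009374j on G[3,1]
R4: Y=0.01091+0.000j on G[5,3]
C4: Y=0.000+0.02383j on G[7,4]
C5: Y=0.000+0.01982j on G[1,0]
C6: Y=0.000+0.4125j on G[7,4]
R5: Y=0.001761+0.000j on G[4,2]
R6: Y=0.0001859+0.000j on G[4,2]
L4: Y=0.000-1.092j on G[2,1]
R7: Y=0.02688+0.000j on G[2,1]
C7: Y=0.000+0.2720j on G[6,7]
L5: Y=0.000-0.2139j on G[7,0]
V1: row V5−V0=24.3, i_V1 at 5,0
I1: z[1]−=0.141, z[5]+=0.141
solve → V1=-6.185+6.718j, V2=-6.180+6.719j, V3=-4.123-1.355j, V4=-4.473+5.110j, V5=24.30+0.000j, V6=-1.508+2.175j, V7=-4.687+4.892j
aux → i_V1=-0.2053-0.3890j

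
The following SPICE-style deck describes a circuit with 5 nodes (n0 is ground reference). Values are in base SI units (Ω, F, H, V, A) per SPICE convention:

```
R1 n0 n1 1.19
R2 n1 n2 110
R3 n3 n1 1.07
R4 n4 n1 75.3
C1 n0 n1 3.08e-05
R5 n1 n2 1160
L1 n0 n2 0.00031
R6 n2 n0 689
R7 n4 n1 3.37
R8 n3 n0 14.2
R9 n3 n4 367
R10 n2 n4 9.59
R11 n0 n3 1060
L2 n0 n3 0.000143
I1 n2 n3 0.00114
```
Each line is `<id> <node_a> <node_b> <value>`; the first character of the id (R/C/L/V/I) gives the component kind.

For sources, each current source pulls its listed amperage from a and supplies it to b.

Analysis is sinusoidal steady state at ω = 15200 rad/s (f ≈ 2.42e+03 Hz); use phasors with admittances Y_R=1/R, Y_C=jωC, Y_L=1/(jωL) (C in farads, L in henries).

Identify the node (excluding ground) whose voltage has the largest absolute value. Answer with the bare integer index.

2

Apply KCL at each of the 4 non-ground nodes and solve the resulting linear system.
Node n1: branches {R1, R2, R3, R4, C1, R5, R7} → V_1 = 0.0006198-6.105e-05j
Node n2: branches {R2, R5, L1, R6, R10, I1} → V_2 = -0.001812-0.004347j
Node n3: branches {R3, R8, R9, R11, L2, I1} → V_3 = 0.001433+0.0005942j
Node n4: branches {R4, R7, R9, R10} → V_4 = 1.703e-05-0.001128j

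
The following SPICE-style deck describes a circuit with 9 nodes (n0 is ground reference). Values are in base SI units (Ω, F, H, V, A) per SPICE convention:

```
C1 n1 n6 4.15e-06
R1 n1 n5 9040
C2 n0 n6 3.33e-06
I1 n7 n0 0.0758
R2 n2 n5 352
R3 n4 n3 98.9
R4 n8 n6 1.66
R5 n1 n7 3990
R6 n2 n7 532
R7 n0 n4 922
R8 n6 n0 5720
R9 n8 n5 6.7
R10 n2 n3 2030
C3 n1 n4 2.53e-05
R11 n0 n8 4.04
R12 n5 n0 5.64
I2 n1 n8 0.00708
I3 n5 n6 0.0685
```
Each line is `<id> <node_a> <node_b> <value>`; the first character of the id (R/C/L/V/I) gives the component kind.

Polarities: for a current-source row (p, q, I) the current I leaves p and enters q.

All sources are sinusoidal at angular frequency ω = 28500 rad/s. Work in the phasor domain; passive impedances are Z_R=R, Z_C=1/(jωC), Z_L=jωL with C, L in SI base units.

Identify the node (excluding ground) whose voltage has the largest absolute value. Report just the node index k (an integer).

7

Apply KCL at each of the 8 non-ground nodes and solve the resulting linear system.
Node n1: branches {C1, R1, R5, C3, I2} → V_1 = 0.02552+0.2336j
Node n2: branches {R2, R6, R10} → V_2 = -19.25+0.04429j
Node n3: branches {R3, R10} → V_3 = -0.8702+0.2368j
Node n4: branches {R3, R7, C3} → V_4 = 0.02502+0.2462j
Node n5: branches {R1, R2, R9, R12, I3} → V_5 = -0.3889-0.003842j
Node n6: branches {C1, C2, R4, R8, I3} → V_6 = 0.02916-0.01480j
Node n7: branches {I1, R5, R6} → V_7 = -52.56+0.06656j
Node n8: branches {R4, R9, R11, I2} → V_8 = -0.03343-0.009497j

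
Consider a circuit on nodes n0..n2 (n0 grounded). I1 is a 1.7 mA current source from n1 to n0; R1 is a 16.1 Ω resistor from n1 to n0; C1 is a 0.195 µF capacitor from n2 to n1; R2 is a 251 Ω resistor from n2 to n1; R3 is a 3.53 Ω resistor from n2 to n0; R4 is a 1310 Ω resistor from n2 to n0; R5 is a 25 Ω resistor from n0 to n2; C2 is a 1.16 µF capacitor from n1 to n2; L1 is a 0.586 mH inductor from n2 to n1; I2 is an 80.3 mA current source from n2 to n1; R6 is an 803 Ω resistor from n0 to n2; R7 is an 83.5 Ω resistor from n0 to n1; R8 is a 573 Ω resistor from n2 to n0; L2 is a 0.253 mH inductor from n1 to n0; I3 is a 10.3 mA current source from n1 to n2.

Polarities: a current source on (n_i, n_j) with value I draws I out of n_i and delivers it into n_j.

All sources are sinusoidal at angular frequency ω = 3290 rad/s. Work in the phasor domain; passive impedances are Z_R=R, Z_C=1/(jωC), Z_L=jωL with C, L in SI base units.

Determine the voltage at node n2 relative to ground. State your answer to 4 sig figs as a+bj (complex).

Apply KCL at each of the 2 non-ground nodes and solve the resulting linear system.
Node n1: branches {I1, R1, C1, R2, C2, L1, I2, R7, L2, I3} → V_1 = -0.01922+0.01813j
Node n2: branches {C1, R2, R3, R4, R5, C2, L1, I2, R6, R8, I3} → V_2 = -0.06746-0.07472j

-0.06746-0.07472j V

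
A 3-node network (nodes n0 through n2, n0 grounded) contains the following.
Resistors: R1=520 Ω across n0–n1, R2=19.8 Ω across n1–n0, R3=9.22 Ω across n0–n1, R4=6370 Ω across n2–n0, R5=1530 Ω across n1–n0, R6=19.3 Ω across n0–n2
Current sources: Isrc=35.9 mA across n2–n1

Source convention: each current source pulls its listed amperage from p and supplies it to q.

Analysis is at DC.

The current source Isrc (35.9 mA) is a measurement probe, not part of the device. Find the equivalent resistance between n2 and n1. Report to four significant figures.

R_eq = 25.43 Ω

MNA unknowns: 2 node voltages V₁..V_2
R1: Y=0.001923 on G[0,1]
R2: Y=0.05051 on G[1,0]
R3: Y=0.1085 on G[0,1]
R4: Y=0.0001570 on G[2,0]
R5: Y=0.0006536 on G[1,0]
R6: Y=0.05181 on G[0,2]
Isrc: z[2]−=0.0359, z[1]+=0.0359
solve → V1=0.2222, V2=-0.6908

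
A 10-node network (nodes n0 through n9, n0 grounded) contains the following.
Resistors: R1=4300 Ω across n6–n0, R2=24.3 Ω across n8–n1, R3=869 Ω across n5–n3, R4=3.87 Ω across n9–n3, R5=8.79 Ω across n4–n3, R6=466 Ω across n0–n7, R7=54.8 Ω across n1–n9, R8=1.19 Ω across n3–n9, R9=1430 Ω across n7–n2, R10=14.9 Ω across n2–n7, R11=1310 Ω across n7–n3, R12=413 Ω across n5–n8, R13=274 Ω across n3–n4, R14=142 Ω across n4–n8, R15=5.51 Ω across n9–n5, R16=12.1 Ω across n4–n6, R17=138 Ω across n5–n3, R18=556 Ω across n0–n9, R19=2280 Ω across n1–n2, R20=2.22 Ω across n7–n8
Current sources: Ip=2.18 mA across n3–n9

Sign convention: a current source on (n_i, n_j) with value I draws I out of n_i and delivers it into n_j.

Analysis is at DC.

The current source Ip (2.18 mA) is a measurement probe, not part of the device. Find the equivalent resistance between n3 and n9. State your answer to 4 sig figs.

R_eq = 0.8994 Ω

Apply KCL at each of the 9 non-ground nodes and solve the resulting linear system.
Node n1: branches {R2, R7, R19} → V_1 = -9.929e-06
Node n2: branches {R9, R10, R19} → V_2 = -0.0002033
Node n3: branches {R3, R4, R5, R8, R11, R13, R17, Ip} → V_3 = -0.001529
Node n4: branches {R5, R13, R14, R16} → V_4 = -0.001452
Node n5: branches {R3, R12, R15, R17} → V_5 = 0.0003377
Node n6: branches {R1, R16} → V_6 = -0.001448
Node n7: branches {R6, R9, R10, R11, R20} → V_7 = -0.0002046
Node n8: branches {R2, R12, R14, R20} → V_8 = -0.0002035
Node n9: branches {R4, R7, R8, R15, R18, Ip} → V_9 = 0.0004313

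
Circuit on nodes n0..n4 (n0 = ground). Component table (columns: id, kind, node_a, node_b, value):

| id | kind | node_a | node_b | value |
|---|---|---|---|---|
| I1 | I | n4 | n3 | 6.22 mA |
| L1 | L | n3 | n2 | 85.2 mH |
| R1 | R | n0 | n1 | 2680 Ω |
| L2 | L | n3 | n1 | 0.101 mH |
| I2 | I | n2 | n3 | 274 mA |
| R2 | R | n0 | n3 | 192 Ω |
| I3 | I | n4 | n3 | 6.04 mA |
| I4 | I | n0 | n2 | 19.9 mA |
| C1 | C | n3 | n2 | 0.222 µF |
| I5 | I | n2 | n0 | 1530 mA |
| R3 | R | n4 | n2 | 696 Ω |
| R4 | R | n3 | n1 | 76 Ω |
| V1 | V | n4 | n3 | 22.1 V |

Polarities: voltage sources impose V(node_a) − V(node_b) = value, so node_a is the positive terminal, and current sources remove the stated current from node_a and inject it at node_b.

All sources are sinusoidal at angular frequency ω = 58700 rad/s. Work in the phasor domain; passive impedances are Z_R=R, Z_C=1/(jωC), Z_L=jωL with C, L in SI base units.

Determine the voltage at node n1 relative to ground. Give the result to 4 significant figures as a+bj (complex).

-270.5+0.5550j V

Element admittances at ω=58700 rad/s:
  I1: injects 0.00622 A into n3 (from n4)
  Y(L1) = 0.000-0.0002000j S between n3,n2
  Y(R1) = 0.0003731+0.000j S between n0,n1
  Y(L2) = 0.000-0.1687j S between n3,n1
  I2: injects 0.274 A into n3 (from n2)
  Y(R2) = 0.005208+0.000j S between n0,n3
  I3: injects 0.00604 A into n3 (from n4)
  I4: injects 0.0199 A into n2 (from n0)
  Y(C1) = 0.000+0.01303j S between n3,n2
  I5: injects 1.53 A into n0 (from n2)
  Y(R3) = 0.001437+0.000j S between n4,n2
  Y(R4) = 0.01316+0.000j S between n3,n1
  V1: constraint V(n4)−V(n3) = 22.1
Assemble and solve the 5×5 MNA system:
  V(n1)=-270.5+0.5550j  V(n2)=-285.7+134.8j  V(n3)=-270.6-0.03976j  V(n4)=-248.5-0.03976j
  i(V1)=-0.06571+0.1938j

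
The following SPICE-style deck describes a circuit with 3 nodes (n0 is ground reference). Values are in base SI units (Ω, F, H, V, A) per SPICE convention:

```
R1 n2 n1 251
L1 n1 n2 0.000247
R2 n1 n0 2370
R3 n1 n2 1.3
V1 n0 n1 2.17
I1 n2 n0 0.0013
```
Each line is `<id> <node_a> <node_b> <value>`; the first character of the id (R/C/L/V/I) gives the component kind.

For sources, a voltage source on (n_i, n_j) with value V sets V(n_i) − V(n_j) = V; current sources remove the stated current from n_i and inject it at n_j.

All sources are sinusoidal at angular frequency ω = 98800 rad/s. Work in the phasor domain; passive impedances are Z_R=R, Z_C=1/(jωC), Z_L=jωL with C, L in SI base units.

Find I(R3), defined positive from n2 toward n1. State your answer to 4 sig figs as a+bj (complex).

-0.001290-6.835e-05j A

Apply KCL at each of the 2 non-ground nodes and solve the resulting linear system.
Node n1: branches {R1, L1, R2, R3, V1} → V_1 = -2.170+0.000j
Node n2: branches {R1, L1, R3, I1} → V_2 = -2.172-8.885e-05j
Source currents: i(V1)=0.0003844+0.000j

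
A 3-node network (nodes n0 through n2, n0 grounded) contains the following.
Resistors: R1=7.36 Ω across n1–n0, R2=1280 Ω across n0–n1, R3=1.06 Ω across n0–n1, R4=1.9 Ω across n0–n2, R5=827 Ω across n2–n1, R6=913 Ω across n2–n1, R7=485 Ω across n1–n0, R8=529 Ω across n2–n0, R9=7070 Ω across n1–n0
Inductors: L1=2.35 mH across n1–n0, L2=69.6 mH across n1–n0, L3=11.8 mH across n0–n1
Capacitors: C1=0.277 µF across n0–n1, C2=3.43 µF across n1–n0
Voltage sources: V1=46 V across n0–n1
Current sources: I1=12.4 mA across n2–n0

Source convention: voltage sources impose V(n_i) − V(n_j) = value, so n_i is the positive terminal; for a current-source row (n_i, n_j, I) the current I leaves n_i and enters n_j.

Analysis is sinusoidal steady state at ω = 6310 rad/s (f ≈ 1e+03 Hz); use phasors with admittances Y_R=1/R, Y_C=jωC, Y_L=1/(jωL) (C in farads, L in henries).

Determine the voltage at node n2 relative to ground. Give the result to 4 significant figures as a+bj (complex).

MNA unknowns: 2 node voltages V₁..V_2 plus 1 source current (V1)
R1: Y=0.1359+0.000j on G[1,0]
L1: Y=0.000-0.06744j on G[1,0]
R2: Y=0.0007813+0.000j on G[0,1]
R3: Y=0.9434+0.000j on G[0,1]
R4: Y=0.5263+0.000j on G[0,2]
C1: Y=0.000+0.001748j on G[0,1]
R5: Y=0.001209+0.000j on G[2,1]
L2: Y=0.000-0.002277j on G[1,0]
R6: Y=0.001095+0.000j on G[2,1]
R7: Y=0.002062+0.000j on G[1,0]
R8: Y=0.001890+0.000j on G[2,0]
R9: Y=0.0001414+0.000j on G[1,0]
L3: Y=0.000-0.01343j on G[0,1]
C2: Y=0.000+0.02164j on G[1,0]
V1: row V0−V1=46, i_V1 at 0,1
I1: z[2]−=0.0124, z[0]+=0.0124
solve → V1=-46.00+0.000j, V2=-0.2232+0.000j
aux → i_V1=-49.89+2.749j

-0.2232+0.000j V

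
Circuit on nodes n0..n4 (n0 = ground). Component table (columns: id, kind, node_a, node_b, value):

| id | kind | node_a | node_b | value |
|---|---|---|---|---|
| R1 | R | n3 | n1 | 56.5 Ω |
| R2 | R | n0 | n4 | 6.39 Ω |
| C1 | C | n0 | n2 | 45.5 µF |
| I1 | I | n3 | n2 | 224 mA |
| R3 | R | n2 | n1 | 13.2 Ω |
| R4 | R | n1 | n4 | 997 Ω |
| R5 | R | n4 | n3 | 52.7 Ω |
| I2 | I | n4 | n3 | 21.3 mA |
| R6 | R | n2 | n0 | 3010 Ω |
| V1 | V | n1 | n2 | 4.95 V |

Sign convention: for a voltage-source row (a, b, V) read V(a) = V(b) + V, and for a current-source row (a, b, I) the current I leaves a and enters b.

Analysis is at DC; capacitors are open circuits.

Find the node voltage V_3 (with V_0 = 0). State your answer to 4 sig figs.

Element admittances at DC:
  Y(R1) = 0.01770 S between n3,n1
  Y(R2) = 0.1565 S between n0,n4
  Y(C1) = 0.000 S between n0,n2
  I1: injects 0.224 A into n2 (from n3)
  Y(R3) = 0.07576 S between n2,n1
  Y(R4) = 0.001003 S between n1,n4
  Y(R5) = 0.01898 S between n4,n3
  I2: injects 0.0213 A into n3 (from n4)
  Y(R6) = 0.0003322 S between n2,n0
  V1: constraint V(n1)−V(n2) = 4.95
Assemble and solve the 5×5 MNA system:
  V(n1)=12.17  V(n2)=7.217  V(n3)=0.3369  V(n4)=-0.01532
  i(V1)=-0.5966

0.3369 V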